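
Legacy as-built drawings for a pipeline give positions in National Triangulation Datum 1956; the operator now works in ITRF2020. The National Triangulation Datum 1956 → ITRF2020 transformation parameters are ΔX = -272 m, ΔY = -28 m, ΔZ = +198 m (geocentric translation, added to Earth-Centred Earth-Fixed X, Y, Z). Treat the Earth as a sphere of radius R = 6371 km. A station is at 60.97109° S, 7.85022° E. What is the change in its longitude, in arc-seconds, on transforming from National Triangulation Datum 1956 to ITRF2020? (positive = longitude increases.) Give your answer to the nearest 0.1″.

Δλ = 0.6″

sin φ = -0.874375, cos φ = 0.485251, sin λ = 0.136584, cos λ = 0.990629.
East component: ΔE = −sin λ·ΔX + cos λ·ΔY = −(0.136584)(-272) + (0.990629)(-28) = 9.41 m.
1° of latitude spans πR/180 = 111195 m; at latitude φ, 1° of longitude spans that × cos φ = 53957.4 m, so Δλ = 9.41 / 53957.4 × 3600 = 0.628″.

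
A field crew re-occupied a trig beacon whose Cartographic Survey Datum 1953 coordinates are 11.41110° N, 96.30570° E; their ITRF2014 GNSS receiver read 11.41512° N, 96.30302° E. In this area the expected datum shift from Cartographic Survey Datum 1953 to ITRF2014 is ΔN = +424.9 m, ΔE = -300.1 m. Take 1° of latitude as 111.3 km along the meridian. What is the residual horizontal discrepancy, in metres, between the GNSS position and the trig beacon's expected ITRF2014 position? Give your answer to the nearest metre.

Observed coordinate differences: Δφ = +0.00402°, Δλ = -0.00268°.
Converting to metres (1° lat = 111300 m, cos φ = 0.980233): observed ΔN = 447.4 m, observed ΔE = -292.4 m.
Subtracting the expected shift leaves a residual of 447.4 − (424.9) = 22.5 m north and -292.4 − (-300.1) = 7.7 m east.
Residual distance = √(22.5² + 7.7²) = 23.8 m.

24 m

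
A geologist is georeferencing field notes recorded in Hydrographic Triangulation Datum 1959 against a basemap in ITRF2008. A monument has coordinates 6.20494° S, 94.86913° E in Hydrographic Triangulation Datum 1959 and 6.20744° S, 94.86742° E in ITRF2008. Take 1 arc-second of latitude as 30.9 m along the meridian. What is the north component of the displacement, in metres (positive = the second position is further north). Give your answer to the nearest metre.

Δφ = -6.20744° − -6.20494° = -0.00250°; Δλ = 94.86742° − 94.86913° = -0.00171°.
1° of latitude = 3600 × 30.90 = 111240 m.
ΔN = Δφ × 111240 = -278.1 m; ΔE = Δλ × 111240 × cos(-6.20494°) = -0.00171 × 111240 × 0.994142 = -189.1 m.

ΔN = -278 m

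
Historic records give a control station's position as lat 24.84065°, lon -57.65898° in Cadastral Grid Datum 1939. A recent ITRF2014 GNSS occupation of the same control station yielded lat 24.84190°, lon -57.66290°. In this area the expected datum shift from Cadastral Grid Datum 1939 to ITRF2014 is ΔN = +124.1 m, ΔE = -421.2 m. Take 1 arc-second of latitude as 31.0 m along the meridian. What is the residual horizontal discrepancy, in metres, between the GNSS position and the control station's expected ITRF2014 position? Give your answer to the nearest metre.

29 m

Observed coordinate differences: Δφ = +0.00125°, Δλ = -0.00392°.
Converting to metres (1° lat = 111600 m, cos φ = 0.907480): observed ΔN = 139.5 m, observed ΔE = -397.0 m.
Subtracting the expected shift leaves a residual of 139.5 − (124.1) = 15.4 m north and -397.0 − (-421.2) = 24.2 m east.
Residual distance = √(15.4² + 24.2²) = 28.7 m.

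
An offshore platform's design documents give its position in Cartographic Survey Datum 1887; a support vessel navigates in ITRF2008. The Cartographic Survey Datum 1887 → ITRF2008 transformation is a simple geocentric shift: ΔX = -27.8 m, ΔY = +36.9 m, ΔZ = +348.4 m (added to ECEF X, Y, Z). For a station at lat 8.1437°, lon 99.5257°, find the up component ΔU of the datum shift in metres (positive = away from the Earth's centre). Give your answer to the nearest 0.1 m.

ΔU = 89.9 m

At φ = 8.1437°, λ = 99.5257°: sin φ = 0.141656, cos φ = 0.989916, sin λ = 0.986211, cos λ = -0.165490.
ΔU = cos φ cos λ·ΔX + cos φ sin λ·ΔY + sin φ·ΔZ = (0.989916)(-0.165490)(-27.8) + (0.989916)(0.986211)(36.9) + (0.141656)(348.4) = 89.93 m.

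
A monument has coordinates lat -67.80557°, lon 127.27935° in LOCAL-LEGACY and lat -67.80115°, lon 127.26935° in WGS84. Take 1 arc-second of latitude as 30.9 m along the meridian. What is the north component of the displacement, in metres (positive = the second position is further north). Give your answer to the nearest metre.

ΔN = 492 m

Δφ = -67.80115° − -67.80557° = +0.00442°; Δλ = 127.26935° − 127.27935° = -0.01000°.
1° of latitude = 3600 × 30.90 = 111240 m.
ΔN = Δφ × 111240 = 491.7 m; ΔE = Δλ × 111240 × cos(-67.80557°) = -0.01000 × 111240 × 0.377751 = -420.2 m.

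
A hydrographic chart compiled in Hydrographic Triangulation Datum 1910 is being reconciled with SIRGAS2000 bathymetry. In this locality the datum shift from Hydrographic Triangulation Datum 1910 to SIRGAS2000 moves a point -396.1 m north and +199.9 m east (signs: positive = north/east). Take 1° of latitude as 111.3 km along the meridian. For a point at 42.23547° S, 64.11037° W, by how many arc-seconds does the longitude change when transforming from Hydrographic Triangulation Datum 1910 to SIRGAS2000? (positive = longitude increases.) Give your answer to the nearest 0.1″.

At latitude -42.23547°, cos φ = 0.740389.
1° of longitude at this latitude = 111.3 × cos φ = 82.41 km, so Δλ = 199.9 / 82405.3 = 0.0024258° = 8.733″.

Δλ = 8.7″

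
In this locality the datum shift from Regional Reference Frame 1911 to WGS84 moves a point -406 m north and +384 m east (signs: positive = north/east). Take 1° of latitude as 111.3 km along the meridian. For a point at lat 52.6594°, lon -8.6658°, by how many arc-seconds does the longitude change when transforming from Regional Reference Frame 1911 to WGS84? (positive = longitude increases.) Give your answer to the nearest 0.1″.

At latitude 52.6594°, cos φ = 0.606552.
1° of longitude at this latitude = 111.3 × cos φ = 67.51 km, so Δλ = 384.0 / 67509.2 = 0.0056881° = 20.477″.

Δλ = 20.5″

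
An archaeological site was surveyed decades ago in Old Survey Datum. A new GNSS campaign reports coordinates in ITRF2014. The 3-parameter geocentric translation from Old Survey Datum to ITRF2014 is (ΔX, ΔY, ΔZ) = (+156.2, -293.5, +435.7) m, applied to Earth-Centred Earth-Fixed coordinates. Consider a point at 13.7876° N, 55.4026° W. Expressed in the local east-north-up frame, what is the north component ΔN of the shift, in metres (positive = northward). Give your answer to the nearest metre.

At φ = 13.7876°, λ = -55.4026°: sin φ = 0.238323, cos φ = 0.971186, sin λ = -0.823162, cos λ = 0.567806.
ΔN = −sin φ cos λ·ΔX − sin φ sin λ·ΔY + cos φ·ΔZ = −(0.238323)(0.567806)(156.2) − (0.238323)(-0.823162)(-293.5) + (0.971186)(435.7) = 344.43 m.

ΔN = 344 m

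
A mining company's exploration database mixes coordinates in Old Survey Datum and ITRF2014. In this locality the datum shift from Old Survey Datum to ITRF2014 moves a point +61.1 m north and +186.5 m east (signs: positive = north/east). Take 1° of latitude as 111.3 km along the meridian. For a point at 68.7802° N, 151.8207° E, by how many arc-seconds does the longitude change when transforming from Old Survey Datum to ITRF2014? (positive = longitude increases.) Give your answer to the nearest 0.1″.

Δλ = 16.7″

At latitude 68.7802°, cos φ = 0.361947.
1° of longitude at this latitude = 111.3 × cos φ = 40.28 km, so Δλ = 186.5 / 40284.7 = 0.0046296° = 16.666″.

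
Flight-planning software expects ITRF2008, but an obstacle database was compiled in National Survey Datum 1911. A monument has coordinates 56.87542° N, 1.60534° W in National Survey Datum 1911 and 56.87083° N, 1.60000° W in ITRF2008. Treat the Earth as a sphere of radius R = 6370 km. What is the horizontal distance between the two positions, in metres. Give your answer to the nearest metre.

605 m

Δφ = 56.87083° − 56.87542° = -0.00459°; Δλ = -1.60000° − -1.60534° = +0.00534°.
1° along a meridian = πR/180 = 111177 m.
ΔN = Δφ × 111177 = -510.3 m; ΔE = Δλ × 111177 × cos(56.87542°) = +0.00534 × 111177 × 0.546461 = 324.4 m.
Distance = √(ΔE² + ΔN²) = √(324.4² + (-510.3)²) = 604.7 m.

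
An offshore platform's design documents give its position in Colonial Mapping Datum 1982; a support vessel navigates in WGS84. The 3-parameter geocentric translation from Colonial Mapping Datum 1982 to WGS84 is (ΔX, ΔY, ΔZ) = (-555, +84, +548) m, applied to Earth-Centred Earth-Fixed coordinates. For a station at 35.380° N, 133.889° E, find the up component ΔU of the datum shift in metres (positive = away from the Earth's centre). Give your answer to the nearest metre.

ΔU = 680 m

The local up (radial) axis is (cos φ cos λ, cos φ sin λ, sin φ), giving ΔU = 313.707 + 49.358 + 317.290 = 680.36 m.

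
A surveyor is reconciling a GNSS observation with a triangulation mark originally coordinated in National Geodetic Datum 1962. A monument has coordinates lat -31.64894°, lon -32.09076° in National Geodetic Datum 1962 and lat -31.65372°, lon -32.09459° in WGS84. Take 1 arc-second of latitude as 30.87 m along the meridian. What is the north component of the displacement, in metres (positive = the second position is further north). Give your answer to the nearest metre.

Δφ = -31.65372° − -31.64894° = -0.00478°; Δλ = -32.09459° − -32.09076° = -0.00383°.
1° of latitude = 3600 × 30.87 = 111132 m.
ΔN = Δφ × 111132 = -531.2 m; ΔE = Δλ × 111132 × cos(-31.64894°) = -0.00383 × 111132 × 0.851279 = -362.3 m.

ΔN = -531 m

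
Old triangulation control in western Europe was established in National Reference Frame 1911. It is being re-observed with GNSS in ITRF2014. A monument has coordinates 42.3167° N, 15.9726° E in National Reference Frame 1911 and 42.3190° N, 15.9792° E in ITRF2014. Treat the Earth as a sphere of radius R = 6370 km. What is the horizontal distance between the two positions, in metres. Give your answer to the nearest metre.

600 m

Δφ = 42.3190° − 42.3167° = +0.0023°; Δλ = 15.9792° − 15.9726° = +0.0066°.
1° along a meridian = πR/180 = 111177 m.
ΔN = Δφ × 111177 = 255.7 m; ΔE = Δλ × 111177 × cos(42.3167°) = +0.0066 × 111177 × 0.739435 = 542.6 m.
Distance = √(ΔE² + ΔN²) = √(542.6² + 255.7²) = 599.8 m.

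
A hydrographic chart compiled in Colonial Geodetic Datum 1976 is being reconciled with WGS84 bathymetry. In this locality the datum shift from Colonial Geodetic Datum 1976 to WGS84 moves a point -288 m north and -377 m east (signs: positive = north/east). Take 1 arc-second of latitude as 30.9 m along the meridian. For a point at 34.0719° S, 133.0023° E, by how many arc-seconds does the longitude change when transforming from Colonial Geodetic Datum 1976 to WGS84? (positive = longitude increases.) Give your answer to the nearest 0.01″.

Δλ = -14.73″

At latitude -34.0719°, cos φ = 0.828335.
1″ of longitude at this latitude = 30.90 × cos φ = 25.5956 m, so Δλ = -377.0 / 25.5956 = -14.729″.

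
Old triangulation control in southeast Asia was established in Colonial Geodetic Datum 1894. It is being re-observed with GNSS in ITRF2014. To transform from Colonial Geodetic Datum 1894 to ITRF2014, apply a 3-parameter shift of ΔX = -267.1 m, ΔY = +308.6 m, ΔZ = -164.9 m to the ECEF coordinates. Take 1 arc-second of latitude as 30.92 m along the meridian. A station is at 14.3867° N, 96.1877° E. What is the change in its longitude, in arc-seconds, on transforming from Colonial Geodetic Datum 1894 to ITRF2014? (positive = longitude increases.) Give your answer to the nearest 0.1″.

Δλ = 7.8″

sin φ = 0.248465, cos φ = 0.968641, sin λ = 0.994174, cos λ = -0.107786.
East component: ΔE = −sin λ·ΔX + cos λ·ΔY = −(0.994174)(-267.1) + (-0.107786)(308.6) = 232.28 m.
1° of latitude spans 3600 × 30.92 = 111312 m; at latitude φ, 1° of longitude spans that × cos φ = 107821.4 m, so Δλ = 232.28 / 107821.4 × 3600 = 7.756″.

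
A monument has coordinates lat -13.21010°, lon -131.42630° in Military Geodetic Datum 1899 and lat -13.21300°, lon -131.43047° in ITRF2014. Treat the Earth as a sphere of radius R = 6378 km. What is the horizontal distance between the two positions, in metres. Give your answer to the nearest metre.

Δφ = -13.21300° − -13.21010° = -0.00290°; Δλ = -131.43047° − -131.42630° = -0.00417°.
1° along a meridian = πR/180 = 111317 m.
ΔN = Δφ × 111317 = -322.8 m; ΔE = Δλ × 111317 × cos(-13.21010°) = -0.00417 × 111317 × 0.973539 = -451.9 m.
Distance = √(ΔE² + ΔN²) = √((-451.9)² + (-322.8)²) = 555.4 m.

555 m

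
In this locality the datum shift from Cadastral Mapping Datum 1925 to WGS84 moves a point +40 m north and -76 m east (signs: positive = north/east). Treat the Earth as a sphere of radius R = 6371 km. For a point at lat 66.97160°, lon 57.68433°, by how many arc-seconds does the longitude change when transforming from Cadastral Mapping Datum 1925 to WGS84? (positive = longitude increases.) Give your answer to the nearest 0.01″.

Δλ = -6.29″

At latitude 66.97160°, cos φ = 0.391187.
One radian of longitude at latitude φ spans R cos φ, so Δλ = ΔE / (R cos φ) = -76.0 / (6371000 × 0.391187) = -3.0494e-05 rad = -6.290″.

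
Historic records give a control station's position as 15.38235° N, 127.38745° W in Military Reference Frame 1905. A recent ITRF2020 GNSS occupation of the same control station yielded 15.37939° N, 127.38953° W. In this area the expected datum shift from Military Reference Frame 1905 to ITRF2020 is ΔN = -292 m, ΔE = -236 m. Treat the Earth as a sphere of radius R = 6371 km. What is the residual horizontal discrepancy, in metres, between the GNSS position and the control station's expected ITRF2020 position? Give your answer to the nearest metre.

39 m

Observed coordinate differences: Δφ = -0.00296°, Δλ = -0.00208°.
Converting to metres (1° lat = 111195 m, cos φ = 0.964177): observed ΔN = -329.1 m, observed ΔE = -223.0 m.
Subtracting the expected shift leaves a residual of -329.1 − (-292) = -37.1 m north and -223.0 − (-236) = 13.0 m east.
Residual distance = √((-37.1)² + 13.0²) = 39.3 m.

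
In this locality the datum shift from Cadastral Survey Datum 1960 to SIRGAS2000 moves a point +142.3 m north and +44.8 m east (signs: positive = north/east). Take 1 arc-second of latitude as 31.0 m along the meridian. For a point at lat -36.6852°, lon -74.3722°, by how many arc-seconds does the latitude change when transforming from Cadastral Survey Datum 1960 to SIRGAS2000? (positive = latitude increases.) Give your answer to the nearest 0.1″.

Δφ = 4.6″

1″ of latitude = 31.00 m, so Δφ = 142.3 / 31.00 = 4.590″.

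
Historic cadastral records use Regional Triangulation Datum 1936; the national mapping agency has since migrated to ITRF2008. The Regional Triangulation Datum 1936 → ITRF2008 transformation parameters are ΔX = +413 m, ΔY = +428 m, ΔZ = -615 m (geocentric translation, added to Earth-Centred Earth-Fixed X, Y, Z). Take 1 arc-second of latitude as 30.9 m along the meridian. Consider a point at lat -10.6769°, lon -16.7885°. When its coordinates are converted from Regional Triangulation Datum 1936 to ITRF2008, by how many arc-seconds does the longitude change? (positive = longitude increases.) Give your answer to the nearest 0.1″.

sin φ = -0.185270, cos φ = 0.982688, sin λ = -0.288840, cos λ = 0.957377.
East component: ΔE = −sin λ·ΔX + cos λ·ΔY = −(-0.288840)(413) + (0.957377)(428) = 529.05 m.
1° of latitude spans 3600 × 30.90 = 111240 m; at latitude φ, 1° of longitude spans that × cos φ = 109314.2 m, so Δλ = 529.05 / 109314.2 × 3600 = 17.423″.

Δλ = 17.4″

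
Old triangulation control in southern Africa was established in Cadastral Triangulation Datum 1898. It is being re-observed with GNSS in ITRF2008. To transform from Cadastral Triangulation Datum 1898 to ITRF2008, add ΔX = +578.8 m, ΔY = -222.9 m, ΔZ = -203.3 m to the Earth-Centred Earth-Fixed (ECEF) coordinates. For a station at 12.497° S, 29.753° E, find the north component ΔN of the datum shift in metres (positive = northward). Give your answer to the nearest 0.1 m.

ΔN = -113.7 m

At φ = -12.497°, λ = 29.753°: sin φ = -0.216388, cos φ = 0.976307, sin λ = 0.496262, cos λ = 0.868173.
ΔN = −sin φ cos λ·ΔX − sin φ sin λ·ΔY + cos φ·ΔZ = −(-0.216388)(0.868173)(578.8) − (-0.216388)(0.496262)(-222.9) + (0.976307)(-203.3) = -113.68 m.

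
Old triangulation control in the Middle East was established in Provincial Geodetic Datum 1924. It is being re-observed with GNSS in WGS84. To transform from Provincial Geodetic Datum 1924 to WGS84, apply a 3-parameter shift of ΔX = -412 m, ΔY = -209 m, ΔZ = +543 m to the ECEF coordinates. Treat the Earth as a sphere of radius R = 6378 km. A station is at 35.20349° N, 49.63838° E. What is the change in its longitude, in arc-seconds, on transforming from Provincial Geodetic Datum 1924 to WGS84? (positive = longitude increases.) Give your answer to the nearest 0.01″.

sin φ = 0.576482, cos φ = 0.817110, sin λ = 0.761972, cos λ = 0.647610.
East component: ΔE = −sin λ·ΔX + cos λ·ΔY = −(0.761972)(-412) + (0.647610)(-209) = 178.58 m.
1° of latitude spans πR/180 = 111317 m; at latitude φ, 1° of longitude spans that × cos φ = 90958.3 m, so Δλ = 178.58 / 90958.3 × 3600 = 7.068″.

Δλ = 7.07″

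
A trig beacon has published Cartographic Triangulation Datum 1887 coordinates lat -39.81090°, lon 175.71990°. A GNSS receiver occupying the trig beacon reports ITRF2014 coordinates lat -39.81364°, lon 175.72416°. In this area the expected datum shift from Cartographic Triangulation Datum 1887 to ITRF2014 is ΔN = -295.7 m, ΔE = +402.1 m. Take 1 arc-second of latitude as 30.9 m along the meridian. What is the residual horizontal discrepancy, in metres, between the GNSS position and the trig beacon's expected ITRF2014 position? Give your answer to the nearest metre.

39 m

Observed coordinate differences: Δφ = -0.00274°, Δλ = +0.00426°.
Converting to metres (1° lat = 111240 m, cos φ = 0.768162): observed ΔN = -304.8 m, observed ΔE = 364.0 m.
Subtracting the expected shift leaves a residual of -304.8 − (-295.7) = -9.1 m north and 364.0 − (402.1) = -38.1 m east.
Residual distance = √((-9.1)² + (-38.1)²) = 39.2 m.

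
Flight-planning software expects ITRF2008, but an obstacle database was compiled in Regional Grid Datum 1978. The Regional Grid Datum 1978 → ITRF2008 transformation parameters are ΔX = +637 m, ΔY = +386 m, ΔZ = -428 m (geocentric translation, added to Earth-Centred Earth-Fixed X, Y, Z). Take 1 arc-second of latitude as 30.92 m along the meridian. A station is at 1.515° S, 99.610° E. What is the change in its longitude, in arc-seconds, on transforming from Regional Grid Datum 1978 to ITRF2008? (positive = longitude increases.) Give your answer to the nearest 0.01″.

sin φ = -0.026439, cos φ = 0.999650, sin λ = 0.985967, cos λ = -0.166941.
East component: ΔE = −sin λ·ΔX + cos λ·ΔY = −(0.985967)(637) + (-0.166941)(386) = -692.50 m.
1° of latitude spans 3600 × 30.92 = 111312 m; at latitude φ, 1° of longitude spans that × cos φ = 111273.1 m, so Δλ = -692.50 / 111273.1 × 3600 = -22.404″.

Δλ = -22.40″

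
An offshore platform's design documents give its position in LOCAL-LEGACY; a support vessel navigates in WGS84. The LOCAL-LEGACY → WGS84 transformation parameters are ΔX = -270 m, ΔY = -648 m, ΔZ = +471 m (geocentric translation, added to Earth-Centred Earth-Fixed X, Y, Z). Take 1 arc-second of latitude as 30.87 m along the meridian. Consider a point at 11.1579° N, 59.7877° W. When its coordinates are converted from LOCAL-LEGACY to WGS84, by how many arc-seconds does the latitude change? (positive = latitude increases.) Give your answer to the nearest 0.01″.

Δφ = 12.31″

sin φ = 0.193514, cos φ = 0.981098, sin λ = -0.864167, cos λ = 0.503205.
North component: ΔN = −sin φ cos λ·ΔX − sin φ sin λ·ΔY + cos φ·ΔZ = −(0.193514)(0.503205)(-270) − (0.193514)(-0.864167)(-648) + (0.981098)(471) = 380.03 m.
1° of latitude spans 3600 × 30.87 = 111132 m, so Δφ = 380.03 / 111132 × 3600 = 12.310″.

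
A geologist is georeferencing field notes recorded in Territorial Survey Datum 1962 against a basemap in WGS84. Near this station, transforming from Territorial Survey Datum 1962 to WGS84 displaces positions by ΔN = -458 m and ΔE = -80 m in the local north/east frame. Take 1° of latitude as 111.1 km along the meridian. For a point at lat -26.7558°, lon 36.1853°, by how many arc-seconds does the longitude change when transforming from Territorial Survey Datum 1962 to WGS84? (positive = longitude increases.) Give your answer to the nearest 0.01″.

At latitude -26.7558°, cos φ = 0.892933.
1° of longitude at this latitude = 111.1 × cos φ = 99.20 km, so Δλ = -80.0 / 99204.9 = -0.0008064° = -2.903″.

Δλ = -2.90″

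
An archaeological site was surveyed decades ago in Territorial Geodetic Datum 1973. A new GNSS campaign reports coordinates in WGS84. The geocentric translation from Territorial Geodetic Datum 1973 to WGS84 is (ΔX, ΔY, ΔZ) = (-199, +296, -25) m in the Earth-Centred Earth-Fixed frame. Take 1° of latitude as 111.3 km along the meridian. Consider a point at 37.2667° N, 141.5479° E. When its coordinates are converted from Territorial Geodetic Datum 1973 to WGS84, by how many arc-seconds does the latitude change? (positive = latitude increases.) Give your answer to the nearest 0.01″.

sin φ = 0.605526, cos φ = 0.795826, sin λ = 0.621860, cos λ = -0.783128.
North component: ΔN = −sin φ cos λ·ΔX − sin φ sin λ·ΔY + cos φ·ΔZ = −(0.605526)(-0.783128)(-199) − (0.605526)(0.621860)(296) + (0.795826)(-25) = -225.72 m.
1° of latitude spans 111300 m, so Δφ = -225.72 / 111300 × 3600 = -7.301″.

Δφ = -7.30″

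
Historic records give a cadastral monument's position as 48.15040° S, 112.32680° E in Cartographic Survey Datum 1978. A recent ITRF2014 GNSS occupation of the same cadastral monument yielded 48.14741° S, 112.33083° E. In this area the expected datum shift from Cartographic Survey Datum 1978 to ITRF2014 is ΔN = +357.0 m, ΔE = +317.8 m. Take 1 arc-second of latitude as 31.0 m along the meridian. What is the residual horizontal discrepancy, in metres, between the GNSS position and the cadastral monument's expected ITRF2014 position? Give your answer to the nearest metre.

Observed coordinate differences: Δφ = +0.00299°, Δλ = +0.00403°.
Converting to metres (1° lat = 111600 m, cos φ = 0.667178): observed ΔN = 333.7 m, observed ΔE = 300.1 m.
Subtracting the expected shift leaves a residual of 333.7 − (357.0) = -23.3 m north and 300.1 − (317.8) = -17.7 m east.
Residual distance = √((-23.3)² + (-17.7)²) = 29.3 m.

29 m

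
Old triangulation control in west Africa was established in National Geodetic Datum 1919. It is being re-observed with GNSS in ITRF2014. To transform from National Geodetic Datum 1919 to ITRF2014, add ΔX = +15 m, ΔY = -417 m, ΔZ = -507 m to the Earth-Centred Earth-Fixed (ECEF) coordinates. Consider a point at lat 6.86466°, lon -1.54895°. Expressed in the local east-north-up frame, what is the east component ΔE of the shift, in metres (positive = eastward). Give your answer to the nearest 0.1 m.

The local east axis at (φ, λ) is (−sin λ, cos λ, 0), so ΔE = −sin(-1.54895°)·15 + cos(-1.54895°)·(-417) = -416.44 m.

ΔE = -416.4 m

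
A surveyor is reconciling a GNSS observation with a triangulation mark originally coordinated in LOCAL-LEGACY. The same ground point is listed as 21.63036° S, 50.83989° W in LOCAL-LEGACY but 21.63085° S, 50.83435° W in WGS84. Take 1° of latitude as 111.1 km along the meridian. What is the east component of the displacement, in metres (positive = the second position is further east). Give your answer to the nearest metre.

Δφ = -21.63085° − -21.63036° = -0.00049°; Δλ = -50.83435° − -50.83989° = +0.00554°.
ΔN = Δφ × 111100 = -54.4 m; ΔE = Δλ × 111100 × cos(-21.63036°) = +0.00554 × 111100 × 0.929581 = 572.2 m.

ΔE = 572 m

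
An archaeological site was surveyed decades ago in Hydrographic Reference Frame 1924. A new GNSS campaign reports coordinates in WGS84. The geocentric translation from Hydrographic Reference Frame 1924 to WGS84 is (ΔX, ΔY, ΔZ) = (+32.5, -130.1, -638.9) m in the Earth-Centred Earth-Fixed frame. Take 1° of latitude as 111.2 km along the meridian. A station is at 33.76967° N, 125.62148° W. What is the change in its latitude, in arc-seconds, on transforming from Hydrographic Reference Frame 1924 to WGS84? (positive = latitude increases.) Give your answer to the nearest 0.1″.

Δφ = -18.8″

sin φ = 0.555856, cos φ = 0.831279, sin λ = -0.812882, cos λ = -0.582428.
North component: ΔN = −sin φ cos λ·ΔX − sin φ sin λ·ΔY + cos φ·ΔZ = −(0.555856)(-0.582428)(32.5) − (0.555856)(-0.812882)(-130.1) + (0.831279)(-638.9) = -579.37 m.
1° of latitude spans 111200 m, so Δφ = -579.37 / 111200 × 3600 = -18.756″.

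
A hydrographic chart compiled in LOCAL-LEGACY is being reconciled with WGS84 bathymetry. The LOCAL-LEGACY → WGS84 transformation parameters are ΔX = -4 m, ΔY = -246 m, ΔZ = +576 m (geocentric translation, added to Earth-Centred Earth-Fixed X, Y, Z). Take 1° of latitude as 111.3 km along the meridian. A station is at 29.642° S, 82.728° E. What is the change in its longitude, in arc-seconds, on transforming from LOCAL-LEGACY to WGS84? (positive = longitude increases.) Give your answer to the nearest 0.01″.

sin φ = -0.494579, cos φ = 0.869133, sin λ = 0.991956, cos λ = 0.126580.
East component: ΔE = −sin λ·ΔX + cos λ·ΔY = −(0.991956)(-4) + (0.126580)(-246) = -27.17 m.
1° of latitude spans 111300 m; at latitude φ, 1° of longitude spans that × cos φ = 96734.5 m, so Δλ = -27.17 / 96734.5 × 3600 = -1.011″.

Δλ = -1.01″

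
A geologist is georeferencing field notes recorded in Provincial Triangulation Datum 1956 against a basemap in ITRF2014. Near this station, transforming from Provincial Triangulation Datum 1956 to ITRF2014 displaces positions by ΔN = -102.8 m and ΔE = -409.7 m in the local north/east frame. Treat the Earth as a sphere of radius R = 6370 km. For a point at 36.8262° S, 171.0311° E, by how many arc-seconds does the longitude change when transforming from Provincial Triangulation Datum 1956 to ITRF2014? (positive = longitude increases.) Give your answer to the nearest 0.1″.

At latitude -36.8262°, cos φ = 0.800457.
One radian of longitude at latitude φ spans R cos φ, so Δλ = ΔE / (R cos φ) = -409.7 / (6370000 × 0.800457) = -8.0350e-05 rad = -16.573″.

Δλ = -16.6″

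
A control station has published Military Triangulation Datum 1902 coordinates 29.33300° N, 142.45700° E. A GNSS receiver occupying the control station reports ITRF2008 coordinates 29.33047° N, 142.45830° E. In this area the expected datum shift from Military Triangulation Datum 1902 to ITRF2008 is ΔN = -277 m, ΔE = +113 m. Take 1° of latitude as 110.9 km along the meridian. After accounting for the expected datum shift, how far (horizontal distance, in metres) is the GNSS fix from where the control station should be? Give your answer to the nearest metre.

13 m

Observed coordinate differences: Δφ = -0.00253°, Δλ = +0.00130°.
Converting to metres (1° lat = 110900 m, cos φ = 0.871787): observed ΔN = -280.6 m, observed ΔE = 125.7 m.
Subtracting the expected shift leaves a residual of -280.6 − (-277) = -3.6 m north and 125.7 − (113) = 12.7 m east.
Residual distance = √((-3.6)² + 12.7²) = 13.2 m.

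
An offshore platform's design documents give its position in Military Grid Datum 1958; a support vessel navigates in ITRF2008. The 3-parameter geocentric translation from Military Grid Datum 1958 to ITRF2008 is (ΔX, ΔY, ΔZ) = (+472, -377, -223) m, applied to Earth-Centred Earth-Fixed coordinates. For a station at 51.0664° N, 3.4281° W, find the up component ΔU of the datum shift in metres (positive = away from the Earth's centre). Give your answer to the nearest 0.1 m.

ΔU = 136.8 m

At φ = 51.0664°, λ = -3.4281°: sin φ = 0.777875, cos φ = 0.628419, sin λ = -0.059796, cos λ = 0.998211.
ΔU = cos φ cos λ·ΔX + cos φ sin λ·ΔY + sin φ·ΔZ = (0.628419)(0.998211)(472) + (0.628419)(-0.059796)(-377) + (0.777875)(-223) = 136.78 m.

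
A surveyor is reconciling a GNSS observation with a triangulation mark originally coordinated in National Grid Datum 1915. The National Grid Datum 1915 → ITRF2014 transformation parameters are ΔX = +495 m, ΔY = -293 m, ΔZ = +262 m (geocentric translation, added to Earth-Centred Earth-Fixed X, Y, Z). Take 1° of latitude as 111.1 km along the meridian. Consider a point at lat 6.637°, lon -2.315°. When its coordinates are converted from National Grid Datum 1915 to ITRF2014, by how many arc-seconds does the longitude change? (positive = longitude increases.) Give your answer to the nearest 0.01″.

sin φ = 0.115579, cos φ = 0.993298, sin λ = -0.040393, cos λ = 0.999184.
East component: ΔE = −sin λ·ΔX + cos λ·ΔY = −(-0.040393)(495) + (0.999184)(-293) = -272.77 m.
1° of latitude spans 111100 m; at latitude φ, 1° of longitude spans that × cos φ = 110355.4 m, so Δλ = -272.77 / 110355.4 × 3600 = -8.898″.

Δλ = -8.90″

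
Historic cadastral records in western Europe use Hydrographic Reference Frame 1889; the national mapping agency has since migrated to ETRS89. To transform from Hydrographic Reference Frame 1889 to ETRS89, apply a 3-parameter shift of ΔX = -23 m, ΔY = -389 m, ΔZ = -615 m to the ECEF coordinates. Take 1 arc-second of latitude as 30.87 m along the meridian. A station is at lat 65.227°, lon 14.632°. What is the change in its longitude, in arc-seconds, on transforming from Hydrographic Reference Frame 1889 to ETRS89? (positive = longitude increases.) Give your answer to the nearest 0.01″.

Δλ = -28.65″

sin φ = 0.907975, cos φ = 0.419024, sin λ = 0.252610, cos λ = 0.967568.
East component: ΔE = −sin λ·ΔX + cos λ·ΔY = −(0.252610)(-23) + (0.967568)(-389) = -370.57 m.
1° of latitude spans 3600 × 30.87 = 111132 m; at latitude φ, 1° of longitude spans that × cos φ = 46567.0 m, so Δλ = -370.57 / 46567.0 × 3600 = -28.648″.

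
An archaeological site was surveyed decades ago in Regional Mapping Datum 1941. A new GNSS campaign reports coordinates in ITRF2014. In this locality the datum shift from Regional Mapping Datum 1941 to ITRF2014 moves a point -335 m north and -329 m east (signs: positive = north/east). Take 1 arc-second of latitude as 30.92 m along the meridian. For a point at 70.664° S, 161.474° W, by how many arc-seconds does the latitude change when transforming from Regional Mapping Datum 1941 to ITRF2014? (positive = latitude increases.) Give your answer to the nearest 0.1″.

Δφ = -10.8″

1″ of latitude = 30.92 m, so Δφ = -335.0 / 30.92 = -10.834″.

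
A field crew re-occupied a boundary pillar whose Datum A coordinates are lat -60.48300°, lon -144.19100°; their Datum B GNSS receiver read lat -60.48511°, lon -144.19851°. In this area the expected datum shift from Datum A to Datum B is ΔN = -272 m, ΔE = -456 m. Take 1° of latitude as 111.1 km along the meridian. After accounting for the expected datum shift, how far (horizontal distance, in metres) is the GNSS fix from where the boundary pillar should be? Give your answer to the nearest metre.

59 m

Observed coordinate differences: Δφ = -0.00211°, Δλ = -0.00751°.
Converting to metres (1° lat = 111100 m, cos φ = 0.492682): observed ΔN = -234.4 m, observed ΔE = -411.1 m.
Subtracting the expected shift leaves a residual of -234.4 − (-272) = 37.6 m north and -411.1 − (-456) = 44.9 m east.
Residual distance = √(37.6² + 44.9²) = 58.6 m.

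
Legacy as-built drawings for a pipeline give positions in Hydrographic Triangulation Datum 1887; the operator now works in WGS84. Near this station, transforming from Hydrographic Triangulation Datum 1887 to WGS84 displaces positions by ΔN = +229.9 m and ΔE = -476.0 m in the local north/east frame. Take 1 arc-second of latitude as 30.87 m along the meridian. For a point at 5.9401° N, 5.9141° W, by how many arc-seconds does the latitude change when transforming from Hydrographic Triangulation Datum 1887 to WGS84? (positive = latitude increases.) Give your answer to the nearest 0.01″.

Δφ = 7.45″

1″ of latitude = 30.87 m, so Δφ = 229.9 / 30.87 = 7.447″.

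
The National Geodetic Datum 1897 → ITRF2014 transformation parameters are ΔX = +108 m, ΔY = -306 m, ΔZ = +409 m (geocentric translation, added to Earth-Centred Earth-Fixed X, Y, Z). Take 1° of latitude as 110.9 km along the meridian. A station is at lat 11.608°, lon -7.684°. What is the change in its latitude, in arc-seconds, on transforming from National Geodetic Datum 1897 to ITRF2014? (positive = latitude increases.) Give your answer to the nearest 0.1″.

Δφ = 12.0″

sin φ = 0.201215, cos φ = 0.979547, sin λ = -0.133709, cos λ = 0.991021.
North component: ΔN = −sin φ cos λ·ΔX − sin φ sin λ·ΔY + cos φ·ΔZ = −(0.201215)(0.991021)(108) − (0.201215)(-0.133709)(-306) + (0.979547)(409) = 370.87 m.
1° of latitude spans 110900 m, so Δφ = 370.87 / 110900 × 3600 = 12.039″.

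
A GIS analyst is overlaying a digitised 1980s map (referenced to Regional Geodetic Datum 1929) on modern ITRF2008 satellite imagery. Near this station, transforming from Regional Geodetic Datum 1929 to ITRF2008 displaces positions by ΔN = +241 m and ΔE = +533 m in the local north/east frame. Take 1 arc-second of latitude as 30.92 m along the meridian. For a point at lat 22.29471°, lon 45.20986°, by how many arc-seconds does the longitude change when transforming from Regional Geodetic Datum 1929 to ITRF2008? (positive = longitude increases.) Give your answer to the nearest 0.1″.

At latitude 22.29471°, cos φ = 0.925245.
1″ of longitude at this latitude = 30.92 × cos φ = 28.6086 m, so Δλ = 533.0 / 28.6086 = 18.631″.

Δλ = 18.6″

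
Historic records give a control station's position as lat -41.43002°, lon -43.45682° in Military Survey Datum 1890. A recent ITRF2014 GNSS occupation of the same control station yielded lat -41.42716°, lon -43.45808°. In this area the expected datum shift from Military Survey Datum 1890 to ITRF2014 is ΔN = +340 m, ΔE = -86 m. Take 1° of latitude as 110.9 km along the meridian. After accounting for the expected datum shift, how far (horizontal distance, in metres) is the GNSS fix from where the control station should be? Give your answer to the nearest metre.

30 m

Observed coordinate differences: Δφ = +0.00286°, Δλ = -0.00126°.
Converting to metres (1° lat = 110900 m, cos φ = 0.749764): observed ΔN = 317.2 m, observed ΔE = -104.8 m.
Subtracting the expected shift leaves a residual of 317.2 − (340) = -22.8 m north and -104.8 − (-86) = -18.8 m east.
Residual distance = √((-22.8)² + (-18.8)²) = 29.6 m.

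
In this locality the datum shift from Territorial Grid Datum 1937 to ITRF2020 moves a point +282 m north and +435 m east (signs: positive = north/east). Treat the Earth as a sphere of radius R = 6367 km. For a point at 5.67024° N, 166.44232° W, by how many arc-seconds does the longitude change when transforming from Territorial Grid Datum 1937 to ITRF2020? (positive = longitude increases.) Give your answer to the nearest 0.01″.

Δλ = 14.16″

At latitude 5.67024°, cos φ = 0.995107.
One radian of longitude at latitude φ spans R cos φ, so Δλ = ΔE / (R cos φ) = 435.0 / (6367000 × 0.995107) = 6.8657e-05 rad = 14.162″.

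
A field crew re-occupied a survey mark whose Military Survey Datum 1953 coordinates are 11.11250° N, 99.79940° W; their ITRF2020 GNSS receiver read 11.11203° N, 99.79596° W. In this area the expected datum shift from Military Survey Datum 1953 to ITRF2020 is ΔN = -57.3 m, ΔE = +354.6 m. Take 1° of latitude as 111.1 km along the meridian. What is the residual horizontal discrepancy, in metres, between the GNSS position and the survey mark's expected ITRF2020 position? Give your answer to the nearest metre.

Observed coordinate differences: Δφ = -0.00047°, Δλ = +0.00344°.
Converting to metres (1° lat = 111100 m, cos φ = 0.981251): observed ΔN = -52.2 m, observed ΔE = 375.0 m.
Subtracting the expected shift leaves a residual of -52.2 − (-57.3) = 5.1 m north and 375.0 − (354.6) = 20.4 m east.
Residual distance = √(5.1² + 20.4²) = 21.0 m.

21 m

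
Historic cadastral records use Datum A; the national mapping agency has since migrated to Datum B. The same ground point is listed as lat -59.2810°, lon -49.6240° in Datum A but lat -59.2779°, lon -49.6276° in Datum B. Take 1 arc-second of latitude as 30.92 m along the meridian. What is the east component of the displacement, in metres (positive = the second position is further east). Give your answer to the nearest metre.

ΔE = -205 m

Δφ = -59.2779° − -59.2810° = +0.0031°; Δλ = -49.6276° − -49.6240° = -0.0036°.
1° of latitude = 3600 × 30.92 = 111312 m.
ΔN = Δφ × 111312 = 345.1 m; ΔE = Δλ × 111312 × cos(-59.2810°) = -0.0036 × 111312 × 0.510828 = -204.7 m.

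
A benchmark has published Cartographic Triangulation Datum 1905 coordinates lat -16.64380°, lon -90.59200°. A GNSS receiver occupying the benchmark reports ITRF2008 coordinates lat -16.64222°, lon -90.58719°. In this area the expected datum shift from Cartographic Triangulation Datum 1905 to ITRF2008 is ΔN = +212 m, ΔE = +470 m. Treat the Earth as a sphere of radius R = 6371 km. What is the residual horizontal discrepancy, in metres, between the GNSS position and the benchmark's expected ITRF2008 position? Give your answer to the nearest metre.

56 m

Observed coordinate differences: Δφ = +0.00158°, Δλ = +0.00481°.
Converting to metres (1° lat = 111195 m, cos φ = 0.958104): observed ΔN = 175.7 m, observed ΔE = 512.4 m.
Subtracting the expected shift leaves a residual of 175.7 − (212) = -36.3 m north and 512.4 − (470) = 42.4 m east.
Residual distance = √((-36.3)² + 42.4²) = 55.9 m.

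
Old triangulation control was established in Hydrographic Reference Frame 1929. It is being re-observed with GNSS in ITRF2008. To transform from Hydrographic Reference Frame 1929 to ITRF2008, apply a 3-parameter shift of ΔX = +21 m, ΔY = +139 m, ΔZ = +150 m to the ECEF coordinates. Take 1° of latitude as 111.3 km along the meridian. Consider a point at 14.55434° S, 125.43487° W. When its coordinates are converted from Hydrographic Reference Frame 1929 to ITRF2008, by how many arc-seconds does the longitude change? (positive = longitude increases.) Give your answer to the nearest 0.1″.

Δλ = -2.1″

sin φ = -0.251298, cos φ = 0.967910, sin λ = -0.814775, cos λ = -0.579777.
East component: ΔE = −sin λ·ΔX + cos λ·ΔY = −(-0.814775)(21) + (-0.579777)(139) = -63.48 m.
1° of latitude spans 111300 m; at latitude φ, 1° of longitude spans that × cos φ = 107728.4 m, so Δλ = -63.48 / 107728.4 × 3600 = -2.121″.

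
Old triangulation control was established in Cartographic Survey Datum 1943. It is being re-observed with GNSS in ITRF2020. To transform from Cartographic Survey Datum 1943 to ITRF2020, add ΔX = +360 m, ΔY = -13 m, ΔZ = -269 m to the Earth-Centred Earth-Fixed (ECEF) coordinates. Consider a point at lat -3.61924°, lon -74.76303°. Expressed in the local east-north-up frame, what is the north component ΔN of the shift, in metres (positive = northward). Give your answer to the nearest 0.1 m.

The local north axis is (−sin φ cos λ, −sin φ sin λ, cos φ), giving ΔN = 5.972 + 0.792 − 268.464 = -261.70 m.

ΔN = -261.7 m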